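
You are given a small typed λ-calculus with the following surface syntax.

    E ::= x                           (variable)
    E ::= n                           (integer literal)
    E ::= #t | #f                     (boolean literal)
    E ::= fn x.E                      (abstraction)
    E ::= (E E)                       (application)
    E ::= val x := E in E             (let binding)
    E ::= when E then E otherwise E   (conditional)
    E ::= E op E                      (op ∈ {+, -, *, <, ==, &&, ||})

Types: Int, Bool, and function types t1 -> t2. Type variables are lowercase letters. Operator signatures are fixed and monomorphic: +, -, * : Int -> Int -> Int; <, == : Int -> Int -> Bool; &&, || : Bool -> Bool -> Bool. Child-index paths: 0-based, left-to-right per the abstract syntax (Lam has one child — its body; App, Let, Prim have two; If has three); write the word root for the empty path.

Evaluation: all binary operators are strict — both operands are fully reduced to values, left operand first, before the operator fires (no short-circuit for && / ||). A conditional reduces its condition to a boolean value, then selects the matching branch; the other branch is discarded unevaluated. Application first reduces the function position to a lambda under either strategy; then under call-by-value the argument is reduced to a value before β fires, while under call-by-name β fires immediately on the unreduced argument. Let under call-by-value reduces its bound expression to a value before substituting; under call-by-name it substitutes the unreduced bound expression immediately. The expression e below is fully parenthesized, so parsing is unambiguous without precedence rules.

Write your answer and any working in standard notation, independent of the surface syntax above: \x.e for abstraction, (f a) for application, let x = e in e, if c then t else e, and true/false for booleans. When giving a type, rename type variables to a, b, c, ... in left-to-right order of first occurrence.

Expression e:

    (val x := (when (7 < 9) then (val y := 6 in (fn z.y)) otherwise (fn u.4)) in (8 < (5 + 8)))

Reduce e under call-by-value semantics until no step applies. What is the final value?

Working:
step 0: (let x = (if (7 < 9) then (let y = 6 in (\z.y)) else (\u.4)) in (8 < (5 + 8)))
step 1: [delta@0.0] (let x = (if true then (let y = 6 in (\z.y)) else (\u.4)) in (8 < (5 + 8)))
step 2: [if@0] (let x = (let y = 6 in (\z.y)) in (8 < (5 + 8)))
step 3: [let@0] (let x = (\z.6) in (8 < (5 + 8)))
step 4: [let@root] (8 < (5 + 8))
step 5: [delta@1] (8 < 13)
step 6: [delta@root] true

Answer: true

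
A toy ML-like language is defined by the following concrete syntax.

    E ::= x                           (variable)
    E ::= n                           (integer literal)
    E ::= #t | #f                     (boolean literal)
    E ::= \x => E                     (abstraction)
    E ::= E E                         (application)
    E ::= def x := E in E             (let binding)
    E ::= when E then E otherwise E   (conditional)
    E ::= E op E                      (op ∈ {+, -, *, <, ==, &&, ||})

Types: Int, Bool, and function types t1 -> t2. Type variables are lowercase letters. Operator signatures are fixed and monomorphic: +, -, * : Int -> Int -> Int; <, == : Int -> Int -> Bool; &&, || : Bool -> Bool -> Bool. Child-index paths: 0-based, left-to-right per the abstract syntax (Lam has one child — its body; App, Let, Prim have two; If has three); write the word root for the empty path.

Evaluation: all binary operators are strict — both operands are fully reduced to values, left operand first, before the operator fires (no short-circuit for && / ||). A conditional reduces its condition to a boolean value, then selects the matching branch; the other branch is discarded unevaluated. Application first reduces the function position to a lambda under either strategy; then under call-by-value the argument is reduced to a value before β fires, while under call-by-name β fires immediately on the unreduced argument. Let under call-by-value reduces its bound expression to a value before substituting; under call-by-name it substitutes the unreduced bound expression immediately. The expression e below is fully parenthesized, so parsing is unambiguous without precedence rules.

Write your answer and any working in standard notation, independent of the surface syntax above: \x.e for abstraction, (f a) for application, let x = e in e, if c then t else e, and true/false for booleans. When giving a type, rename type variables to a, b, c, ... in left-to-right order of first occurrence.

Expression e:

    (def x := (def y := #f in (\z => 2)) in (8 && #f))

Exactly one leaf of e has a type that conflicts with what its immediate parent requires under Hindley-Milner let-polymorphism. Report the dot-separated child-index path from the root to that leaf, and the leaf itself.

Answer: 1.0 : 8

Working:
let y : Bool
\z._ : a -> Int
let x : forall. a -> Int
  unify Int ~ Bool
  FAIL: mismatch Int ~ Bool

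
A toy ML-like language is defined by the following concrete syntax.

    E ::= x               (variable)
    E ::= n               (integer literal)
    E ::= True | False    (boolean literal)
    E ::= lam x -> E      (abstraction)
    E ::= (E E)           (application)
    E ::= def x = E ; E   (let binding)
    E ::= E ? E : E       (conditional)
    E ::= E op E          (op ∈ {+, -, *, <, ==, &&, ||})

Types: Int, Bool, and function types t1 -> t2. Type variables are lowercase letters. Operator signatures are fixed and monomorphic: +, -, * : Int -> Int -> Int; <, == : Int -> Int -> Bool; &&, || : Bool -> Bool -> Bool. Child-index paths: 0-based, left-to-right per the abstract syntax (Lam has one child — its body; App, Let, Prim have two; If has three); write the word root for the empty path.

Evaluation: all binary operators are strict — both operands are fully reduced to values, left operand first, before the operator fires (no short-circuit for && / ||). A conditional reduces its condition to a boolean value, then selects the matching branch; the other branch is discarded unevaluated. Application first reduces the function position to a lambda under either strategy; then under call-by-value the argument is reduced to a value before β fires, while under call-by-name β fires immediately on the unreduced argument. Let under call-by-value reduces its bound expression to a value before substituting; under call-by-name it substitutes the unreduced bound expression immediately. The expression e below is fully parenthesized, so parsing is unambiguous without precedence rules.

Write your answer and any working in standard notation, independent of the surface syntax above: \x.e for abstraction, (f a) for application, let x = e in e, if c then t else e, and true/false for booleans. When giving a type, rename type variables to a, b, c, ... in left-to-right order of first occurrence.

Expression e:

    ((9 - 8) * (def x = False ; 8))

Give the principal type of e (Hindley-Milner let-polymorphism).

Answer: Int

Working:
  unify Int ~ Int
  unify Int ~ Int
  unify Int ~ Int
let x : Bool
  unify Int ~ Int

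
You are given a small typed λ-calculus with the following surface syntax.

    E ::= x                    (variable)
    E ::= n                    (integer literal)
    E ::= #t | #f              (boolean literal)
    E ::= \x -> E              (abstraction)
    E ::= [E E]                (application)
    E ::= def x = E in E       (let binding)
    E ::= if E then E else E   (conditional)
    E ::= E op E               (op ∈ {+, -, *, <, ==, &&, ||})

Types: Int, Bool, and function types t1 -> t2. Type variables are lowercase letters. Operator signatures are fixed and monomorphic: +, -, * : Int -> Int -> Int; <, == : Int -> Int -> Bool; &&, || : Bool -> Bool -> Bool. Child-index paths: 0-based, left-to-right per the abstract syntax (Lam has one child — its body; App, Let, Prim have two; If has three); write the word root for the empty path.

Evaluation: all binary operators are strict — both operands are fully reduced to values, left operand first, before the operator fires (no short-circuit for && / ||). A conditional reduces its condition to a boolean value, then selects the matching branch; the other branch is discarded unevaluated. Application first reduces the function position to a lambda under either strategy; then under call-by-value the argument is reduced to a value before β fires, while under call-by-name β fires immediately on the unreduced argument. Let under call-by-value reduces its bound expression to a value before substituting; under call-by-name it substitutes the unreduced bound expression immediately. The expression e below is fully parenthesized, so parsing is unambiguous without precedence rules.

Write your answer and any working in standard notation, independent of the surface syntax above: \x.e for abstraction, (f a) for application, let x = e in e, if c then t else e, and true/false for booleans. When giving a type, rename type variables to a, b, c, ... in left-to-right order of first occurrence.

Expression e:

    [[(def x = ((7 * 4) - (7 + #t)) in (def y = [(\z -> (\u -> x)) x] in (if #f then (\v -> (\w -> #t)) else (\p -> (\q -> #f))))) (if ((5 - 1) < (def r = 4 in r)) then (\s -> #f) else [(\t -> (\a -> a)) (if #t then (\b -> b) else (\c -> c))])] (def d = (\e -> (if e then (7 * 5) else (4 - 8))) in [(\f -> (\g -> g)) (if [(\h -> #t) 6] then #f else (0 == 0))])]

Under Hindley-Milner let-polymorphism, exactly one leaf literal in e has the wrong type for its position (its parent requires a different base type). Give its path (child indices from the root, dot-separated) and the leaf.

Trace:
  unify Int ~ Int
  unify Int ~ Int
  unify Int ~ Int
  unify Int ~ Int
  unify Bool ~ Int
  FAIL: mismatch Bool ~ Int

Answer: 0.0.0.1.1 : true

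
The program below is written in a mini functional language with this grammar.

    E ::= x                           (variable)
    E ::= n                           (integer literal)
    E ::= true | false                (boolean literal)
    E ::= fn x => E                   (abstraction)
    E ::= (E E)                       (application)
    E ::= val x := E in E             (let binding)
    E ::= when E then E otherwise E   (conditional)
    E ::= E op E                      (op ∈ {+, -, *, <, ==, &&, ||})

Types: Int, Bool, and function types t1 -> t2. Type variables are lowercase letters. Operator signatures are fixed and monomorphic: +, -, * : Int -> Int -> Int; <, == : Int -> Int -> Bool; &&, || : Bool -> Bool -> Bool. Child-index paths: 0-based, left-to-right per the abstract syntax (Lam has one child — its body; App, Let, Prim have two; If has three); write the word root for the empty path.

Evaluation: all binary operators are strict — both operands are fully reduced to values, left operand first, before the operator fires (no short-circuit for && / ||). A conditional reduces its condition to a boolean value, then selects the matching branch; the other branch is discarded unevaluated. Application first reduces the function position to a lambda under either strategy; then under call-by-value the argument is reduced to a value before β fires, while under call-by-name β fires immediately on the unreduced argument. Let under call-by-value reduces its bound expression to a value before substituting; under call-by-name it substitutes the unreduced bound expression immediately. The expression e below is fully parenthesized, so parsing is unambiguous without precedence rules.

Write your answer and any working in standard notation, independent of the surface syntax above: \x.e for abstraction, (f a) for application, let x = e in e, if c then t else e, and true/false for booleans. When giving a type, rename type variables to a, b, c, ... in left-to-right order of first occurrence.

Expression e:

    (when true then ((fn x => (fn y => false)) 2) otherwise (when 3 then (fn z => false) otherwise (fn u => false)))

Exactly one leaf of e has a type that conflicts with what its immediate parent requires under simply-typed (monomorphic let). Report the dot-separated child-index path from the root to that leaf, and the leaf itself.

Answer: 2.0 : 3

Working:
  unify Bool ~ Bool
\y._ : b -> Bool
\x._ : a -> b -> Bool
  unify a -> b -> Bool ~ Int -> c
  unify a ~ Int
  unify b -> Bool ~ c
_ _ : b -> Bool
  unify Int ~ Bool
  FAIL: mismatch Int ~ Bool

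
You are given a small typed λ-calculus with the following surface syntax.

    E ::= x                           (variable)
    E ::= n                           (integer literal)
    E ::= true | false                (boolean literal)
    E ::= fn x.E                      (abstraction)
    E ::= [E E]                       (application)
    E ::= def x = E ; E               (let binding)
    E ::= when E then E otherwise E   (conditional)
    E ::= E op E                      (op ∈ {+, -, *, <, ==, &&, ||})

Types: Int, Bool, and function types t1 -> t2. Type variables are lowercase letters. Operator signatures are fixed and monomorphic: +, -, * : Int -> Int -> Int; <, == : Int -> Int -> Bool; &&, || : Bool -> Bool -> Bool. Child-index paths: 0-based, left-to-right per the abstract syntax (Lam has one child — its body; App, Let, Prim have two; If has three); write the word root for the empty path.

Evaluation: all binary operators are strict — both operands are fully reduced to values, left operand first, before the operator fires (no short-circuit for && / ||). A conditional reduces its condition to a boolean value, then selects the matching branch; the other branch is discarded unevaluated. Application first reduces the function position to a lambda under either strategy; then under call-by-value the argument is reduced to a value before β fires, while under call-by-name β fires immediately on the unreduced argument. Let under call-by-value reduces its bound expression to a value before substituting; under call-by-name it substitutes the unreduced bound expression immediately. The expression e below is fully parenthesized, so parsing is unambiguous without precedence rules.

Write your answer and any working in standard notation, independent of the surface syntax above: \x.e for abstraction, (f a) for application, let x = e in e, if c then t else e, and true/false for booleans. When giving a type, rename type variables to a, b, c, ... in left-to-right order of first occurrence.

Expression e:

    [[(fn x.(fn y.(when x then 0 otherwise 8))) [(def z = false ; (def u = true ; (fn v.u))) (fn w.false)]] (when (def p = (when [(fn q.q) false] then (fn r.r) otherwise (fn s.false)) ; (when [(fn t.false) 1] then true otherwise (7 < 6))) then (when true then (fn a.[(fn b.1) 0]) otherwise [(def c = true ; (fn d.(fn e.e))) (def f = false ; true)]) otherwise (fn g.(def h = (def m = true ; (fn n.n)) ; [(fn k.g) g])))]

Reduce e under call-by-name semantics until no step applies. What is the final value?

Answer: 0

Trace:
step 0: (((\x.(\y.(if x then 0 else 8))) ((let z = false in (let u = true in (\v.u))) (\w.false))) (if (let p = (if ((\q.q) false) then (\r.r) else (\s.false)) in (if ((\t.false) 1) then true else (7 < 6))) then (if true then (\a.((\b.1) 0)) else ((let c = true in (\d.(\e.e))) (let f = false in true))) else (\g.(let h = (let m = true in (\n.n)) in ((\k.g) g)))))
step 1: [beta@0] ((\y.(if ((let z = false in (let u = true in (\v.u))) (\w.false)) then 0 else 8)) (if (let p = (if ((\q.q) false) then (\r.r) else (\s.false)) in (if ((\t.false) 1) then true else (7 < 6))) then (if true then (\a.((\b.1) 0)) else ((let c = true in (\d.(\e.e))) (let f = false in true))) else (\g.(let h = (let m = true in (\n.n)) in ((\k.g) g)))))
step 2: [beta@root] (if ((let z = false in (let u = true in (\v.u))) (\w.false)) then 0 else 8)
step 3: [let@0.0] (if ((let u = true in (\v.u)) (\w.false)) then 0 else 8)
step 4: [let@0.0] (if ((\v.true) (\w.false)) then 0 else 8)
step 5: [beta@0] (if true then 0 else 8)
step 6: [if@root] 0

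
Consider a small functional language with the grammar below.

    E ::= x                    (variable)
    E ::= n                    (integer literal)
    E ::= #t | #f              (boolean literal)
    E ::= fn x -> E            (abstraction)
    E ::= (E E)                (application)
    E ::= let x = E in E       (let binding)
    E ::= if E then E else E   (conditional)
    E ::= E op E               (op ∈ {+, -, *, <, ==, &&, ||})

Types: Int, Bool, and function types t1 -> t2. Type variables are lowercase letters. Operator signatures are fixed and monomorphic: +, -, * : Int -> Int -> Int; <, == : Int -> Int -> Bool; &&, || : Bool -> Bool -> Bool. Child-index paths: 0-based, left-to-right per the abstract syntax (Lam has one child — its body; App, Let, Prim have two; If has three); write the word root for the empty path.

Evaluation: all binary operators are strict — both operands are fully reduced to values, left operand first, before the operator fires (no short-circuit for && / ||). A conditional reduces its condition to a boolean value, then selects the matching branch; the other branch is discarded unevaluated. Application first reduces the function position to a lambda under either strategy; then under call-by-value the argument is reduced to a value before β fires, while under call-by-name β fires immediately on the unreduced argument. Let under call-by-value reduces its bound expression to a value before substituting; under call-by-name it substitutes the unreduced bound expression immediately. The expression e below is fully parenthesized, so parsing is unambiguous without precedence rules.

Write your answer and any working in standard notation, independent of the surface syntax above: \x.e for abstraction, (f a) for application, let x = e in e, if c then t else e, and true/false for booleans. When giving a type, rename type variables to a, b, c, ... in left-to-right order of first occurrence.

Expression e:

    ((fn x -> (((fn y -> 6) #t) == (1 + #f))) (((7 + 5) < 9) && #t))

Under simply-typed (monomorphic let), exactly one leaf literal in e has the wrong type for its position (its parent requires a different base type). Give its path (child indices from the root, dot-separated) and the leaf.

Answer: 0.0.1.1 : false

Trace:
\y._ : b -> Int
  unify b -> Int ~ Bool -> c
  unify b ~ Bool
  unify Int ~ c
_ _ : Int
  unify Int ~ Int
  unify Int ~ Int
  unify Bool ~ Int
  FAIL: mismatch Bool ~ Int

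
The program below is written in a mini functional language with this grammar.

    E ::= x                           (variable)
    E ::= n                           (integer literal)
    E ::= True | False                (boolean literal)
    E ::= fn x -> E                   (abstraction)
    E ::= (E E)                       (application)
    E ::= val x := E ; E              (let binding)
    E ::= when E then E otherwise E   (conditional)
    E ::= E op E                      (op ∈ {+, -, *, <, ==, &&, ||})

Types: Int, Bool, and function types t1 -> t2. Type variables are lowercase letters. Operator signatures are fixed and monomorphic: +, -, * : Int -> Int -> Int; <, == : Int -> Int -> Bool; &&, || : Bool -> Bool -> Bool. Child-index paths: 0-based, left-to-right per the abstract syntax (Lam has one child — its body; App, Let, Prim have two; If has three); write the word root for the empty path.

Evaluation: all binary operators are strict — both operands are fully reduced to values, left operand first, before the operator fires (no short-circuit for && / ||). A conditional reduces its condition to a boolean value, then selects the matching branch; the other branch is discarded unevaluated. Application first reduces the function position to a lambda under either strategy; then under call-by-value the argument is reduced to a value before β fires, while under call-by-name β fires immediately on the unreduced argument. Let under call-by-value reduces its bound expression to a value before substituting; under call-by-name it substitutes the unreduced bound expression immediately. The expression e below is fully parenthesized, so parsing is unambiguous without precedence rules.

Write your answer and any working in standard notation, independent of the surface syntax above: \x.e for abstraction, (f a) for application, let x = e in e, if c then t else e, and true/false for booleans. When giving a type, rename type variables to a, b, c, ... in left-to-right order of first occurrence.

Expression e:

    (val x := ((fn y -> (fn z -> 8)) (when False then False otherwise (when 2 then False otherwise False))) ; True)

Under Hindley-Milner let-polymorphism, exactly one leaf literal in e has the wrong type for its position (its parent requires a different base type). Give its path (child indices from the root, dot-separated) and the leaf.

Derivation:
\z._ : b -> Int
\y._ : a -> b -> Int
  unify Bool ~ Bool
  unify Int ~ Bool
  FAIL: mismatch Int ~ Bool

Answer: 0.1.2.0 : 2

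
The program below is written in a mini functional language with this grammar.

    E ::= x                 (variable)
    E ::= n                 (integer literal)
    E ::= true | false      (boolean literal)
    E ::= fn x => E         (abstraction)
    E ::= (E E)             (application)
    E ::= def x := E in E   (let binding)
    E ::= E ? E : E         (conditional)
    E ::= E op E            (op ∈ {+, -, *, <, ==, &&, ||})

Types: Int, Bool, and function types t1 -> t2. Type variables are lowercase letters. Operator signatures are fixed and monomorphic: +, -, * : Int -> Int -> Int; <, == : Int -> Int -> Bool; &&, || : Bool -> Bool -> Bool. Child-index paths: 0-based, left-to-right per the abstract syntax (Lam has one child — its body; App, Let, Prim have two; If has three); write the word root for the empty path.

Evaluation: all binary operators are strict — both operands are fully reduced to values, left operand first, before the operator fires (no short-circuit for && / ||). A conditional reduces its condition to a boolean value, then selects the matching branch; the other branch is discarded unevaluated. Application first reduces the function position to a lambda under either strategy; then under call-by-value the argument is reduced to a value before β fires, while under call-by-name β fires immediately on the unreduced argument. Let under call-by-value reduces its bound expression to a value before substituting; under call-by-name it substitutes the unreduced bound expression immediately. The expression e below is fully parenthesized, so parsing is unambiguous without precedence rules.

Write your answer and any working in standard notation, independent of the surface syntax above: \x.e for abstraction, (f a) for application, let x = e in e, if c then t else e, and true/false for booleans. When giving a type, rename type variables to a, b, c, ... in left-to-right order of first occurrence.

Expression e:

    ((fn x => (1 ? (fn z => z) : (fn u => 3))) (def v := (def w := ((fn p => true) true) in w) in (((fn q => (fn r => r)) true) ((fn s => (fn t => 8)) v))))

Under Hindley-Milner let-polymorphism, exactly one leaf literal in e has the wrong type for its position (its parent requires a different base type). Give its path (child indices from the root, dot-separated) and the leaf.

Derivation:
  unify Int ~ Bool
  FAIL: mismatch Int ~ Bool

Answer: 0.0.0 : 1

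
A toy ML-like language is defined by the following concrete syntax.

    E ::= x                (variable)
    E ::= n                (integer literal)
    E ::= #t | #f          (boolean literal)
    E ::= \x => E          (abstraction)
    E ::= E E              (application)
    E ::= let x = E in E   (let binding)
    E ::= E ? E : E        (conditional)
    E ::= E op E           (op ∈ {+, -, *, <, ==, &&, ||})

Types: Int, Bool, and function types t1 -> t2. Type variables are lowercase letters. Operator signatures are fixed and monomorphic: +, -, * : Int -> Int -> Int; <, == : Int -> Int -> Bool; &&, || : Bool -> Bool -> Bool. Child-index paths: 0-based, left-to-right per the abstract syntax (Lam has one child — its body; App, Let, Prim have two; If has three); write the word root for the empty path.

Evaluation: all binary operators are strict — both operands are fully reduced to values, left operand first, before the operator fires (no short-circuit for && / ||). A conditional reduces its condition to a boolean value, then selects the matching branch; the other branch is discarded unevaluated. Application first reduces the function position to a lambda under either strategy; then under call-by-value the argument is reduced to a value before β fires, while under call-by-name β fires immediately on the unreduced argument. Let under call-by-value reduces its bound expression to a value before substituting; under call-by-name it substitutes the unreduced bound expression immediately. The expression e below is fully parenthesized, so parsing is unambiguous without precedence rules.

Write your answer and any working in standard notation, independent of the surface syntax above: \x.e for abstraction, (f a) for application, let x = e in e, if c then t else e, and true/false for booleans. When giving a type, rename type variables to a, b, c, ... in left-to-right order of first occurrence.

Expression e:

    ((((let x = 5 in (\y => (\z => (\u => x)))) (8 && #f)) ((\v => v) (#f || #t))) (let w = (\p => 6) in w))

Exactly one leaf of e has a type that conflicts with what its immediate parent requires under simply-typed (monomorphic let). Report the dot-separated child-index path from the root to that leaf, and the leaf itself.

Answer: 0.0.1.0 : 8

Working:
let x : Int
x : Int
\u._ : c -> Int
\z._ : b -> c -> Int
\y._ : a -> b -> c -> Int
  unify Int ~ Bool
  FAIL: mismatch Int ~ Bool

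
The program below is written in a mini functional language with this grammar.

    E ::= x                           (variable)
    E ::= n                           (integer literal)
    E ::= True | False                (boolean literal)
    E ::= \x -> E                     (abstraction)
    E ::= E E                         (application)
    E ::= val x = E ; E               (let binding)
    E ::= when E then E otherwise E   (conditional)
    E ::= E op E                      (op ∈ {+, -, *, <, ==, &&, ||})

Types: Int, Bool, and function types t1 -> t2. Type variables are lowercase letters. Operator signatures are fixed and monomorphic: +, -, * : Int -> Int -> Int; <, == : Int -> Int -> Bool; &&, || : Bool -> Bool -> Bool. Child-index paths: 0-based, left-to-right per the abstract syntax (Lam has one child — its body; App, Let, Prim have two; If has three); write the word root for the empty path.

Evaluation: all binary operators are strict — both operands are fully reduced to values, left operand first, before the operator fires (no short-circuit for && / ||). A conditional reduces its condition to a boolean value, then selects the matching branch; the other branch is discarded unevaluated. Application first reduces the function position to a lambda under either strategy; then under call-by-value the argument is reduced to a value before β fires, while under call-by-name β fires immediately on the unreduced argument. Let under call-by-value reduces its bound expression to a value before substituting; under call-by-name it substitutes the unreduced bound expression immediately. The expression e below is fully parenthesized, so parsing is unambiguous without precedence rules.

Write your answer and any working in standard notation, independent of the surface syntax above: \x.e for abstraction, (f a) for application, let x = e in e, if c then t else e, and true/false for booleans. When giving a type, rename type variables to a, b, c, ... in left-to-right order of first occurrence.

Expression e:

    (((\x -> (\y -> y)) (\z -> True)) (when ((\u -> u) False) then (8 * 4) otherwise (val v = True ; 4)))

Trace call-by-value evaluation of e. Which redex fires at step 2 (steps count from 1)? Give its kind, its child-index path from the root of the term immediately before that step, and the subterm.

Answer: beta at 1.0 : ((\u.u) false)

Trace:
step 0: (((\x.(\y.y)) (\z.true)) (if ((\u.u) false) then (8 * 4) else (let v = true in 4)))
step 1: [beta@0] ((\y.y) (if ((\u.u) false) then (8 * 4) else (let v = true in 4)))
step 2: [beta@1.0] ((\y.y) (if false then (8 * 4) else (let v = true in 4)))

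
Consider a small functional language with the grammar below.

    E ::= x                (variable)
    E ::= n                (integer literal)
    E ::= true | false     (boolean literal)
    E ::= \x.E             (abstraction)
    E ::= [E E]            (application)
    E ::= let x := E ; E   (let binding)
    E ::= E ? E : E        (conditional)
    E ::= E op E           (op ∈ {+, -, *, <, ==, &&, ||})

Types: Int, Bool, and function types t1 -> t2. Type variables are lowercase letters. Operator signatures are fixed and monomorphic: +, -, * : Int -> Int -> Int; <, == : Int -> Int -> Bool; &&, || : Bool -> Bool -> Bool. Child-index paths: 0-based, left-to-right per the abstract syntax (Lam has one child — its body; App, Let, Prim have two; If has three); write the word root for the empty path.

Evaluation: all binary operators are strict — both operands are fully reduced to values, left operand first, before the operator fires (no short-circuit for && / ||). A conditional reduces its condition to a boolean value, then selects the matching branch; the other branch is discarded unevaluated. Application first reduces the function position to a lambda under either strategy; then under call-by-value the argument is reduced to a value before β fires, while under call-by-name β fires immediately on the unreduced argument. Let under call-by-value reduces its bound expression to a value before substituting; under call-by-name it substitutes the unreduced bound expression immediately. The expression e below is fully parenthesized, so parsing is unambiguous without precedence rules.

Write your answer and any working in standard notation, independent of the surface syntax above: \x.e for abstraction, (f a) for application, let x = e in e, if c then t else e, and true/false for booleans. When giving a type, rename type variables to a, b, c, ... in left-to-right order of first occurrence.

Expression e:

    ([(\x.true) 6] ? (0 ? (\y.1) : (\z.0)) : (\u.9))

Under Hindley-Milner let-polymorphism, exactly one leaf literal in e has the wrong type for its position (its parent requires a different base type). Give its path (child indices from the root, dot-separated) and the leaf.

Derivation:
\x._ : a -> Bool
  unify a -> Bool ~ Int -> b
  unify a ~ Int
  unify Bool ~ b
_ _ : Bool
  unify Bool ~ Bool
  unify Int ~ Bool
  FAIL: mismatch Int ~ Bool

Answer: 1.0 : 0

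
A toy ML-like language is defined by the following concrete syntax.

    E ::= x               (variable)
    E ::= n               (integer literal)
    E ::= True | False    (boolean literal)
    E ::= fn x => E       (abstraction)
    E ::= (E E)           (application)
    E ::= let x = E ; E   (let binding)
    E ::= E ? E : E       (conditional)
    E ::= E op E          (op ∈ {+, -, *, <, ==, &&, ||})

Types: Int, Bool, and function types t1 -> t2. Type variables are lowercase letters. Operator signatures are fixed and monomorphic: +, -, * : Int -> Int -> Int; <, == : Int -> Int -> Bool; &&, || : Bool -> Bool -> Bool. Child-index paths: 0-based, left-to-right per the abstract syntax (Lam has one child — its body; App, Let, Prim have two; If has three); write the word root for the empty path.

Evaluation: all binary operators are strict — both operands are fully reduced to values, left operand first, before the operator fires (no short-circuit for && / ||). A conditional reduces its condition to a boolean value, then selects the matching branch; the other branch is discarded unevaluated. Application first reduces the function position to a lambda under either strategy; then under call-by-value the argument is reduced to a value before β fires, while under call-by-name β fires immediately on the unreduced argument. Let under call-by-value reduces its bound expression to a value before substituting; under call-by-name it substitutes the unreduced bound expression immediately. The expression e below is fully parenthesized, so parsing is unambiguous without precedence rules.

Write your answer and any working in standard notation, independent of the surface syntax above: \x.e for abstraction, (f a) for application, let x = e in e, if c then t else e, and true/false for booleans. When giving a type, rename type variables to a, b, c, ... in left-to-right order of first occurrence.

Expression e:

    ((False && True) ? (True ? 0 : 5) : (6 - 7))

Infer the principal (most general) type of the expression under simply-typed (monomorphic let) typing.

Trace:
  unify Bool ~ Bool
  unify Bool ~ Bool
  unify Bool ~ Bool
  unify Bool ~ Bool
  unify Int ~ Int
  unify Int ~ Int
  unify Int ~ Int
  unify Int ~ Int

Answer: Int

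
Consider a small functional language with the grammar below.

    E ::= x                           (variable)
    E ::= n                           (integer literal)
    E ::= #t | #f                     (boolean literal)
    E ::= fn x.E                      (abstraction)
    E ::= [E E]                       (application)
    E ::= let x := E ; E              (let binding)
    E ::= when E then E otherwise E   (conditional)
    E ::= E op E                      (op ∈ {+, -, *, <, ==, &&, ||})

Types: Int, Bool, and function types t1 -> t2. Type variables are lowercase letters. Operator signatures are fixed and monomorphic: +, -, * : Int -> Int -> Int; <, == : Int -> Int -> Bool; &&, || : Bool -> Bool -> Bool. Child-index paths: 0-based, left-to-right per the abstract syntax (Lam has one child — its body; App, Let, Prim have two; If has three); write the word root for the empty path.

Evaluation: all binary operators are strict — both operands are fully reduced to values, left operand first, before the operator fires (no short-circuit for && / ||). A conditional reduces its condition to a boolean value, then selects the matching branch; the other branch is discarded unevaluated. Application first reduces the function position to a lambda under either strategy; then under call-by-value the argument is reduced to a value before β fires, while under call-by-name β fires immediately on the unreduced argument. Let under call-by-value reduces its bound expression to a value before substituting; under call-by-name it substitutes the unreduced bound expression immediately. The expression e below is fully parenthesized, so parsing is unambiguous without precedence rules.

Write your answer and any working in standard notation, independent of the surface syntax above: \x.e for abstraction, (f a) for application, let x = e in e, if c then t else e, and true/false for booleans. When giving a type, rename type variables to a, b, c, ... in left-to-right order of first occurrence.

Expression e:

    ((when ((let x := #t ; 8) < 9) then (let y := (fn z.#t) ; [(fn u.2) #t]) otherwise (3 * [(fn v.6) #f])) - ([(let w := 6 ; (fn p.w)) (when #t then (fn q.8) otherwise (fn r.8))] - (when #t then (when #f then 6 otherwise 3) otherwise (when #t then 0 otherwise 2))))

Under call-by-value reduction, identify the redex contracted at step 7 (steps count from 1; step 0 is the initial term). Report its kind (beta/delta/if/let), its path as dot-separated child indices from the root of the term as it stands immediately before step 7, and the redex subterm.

Answer: if at 1.0.1 : (if true then (\q.8) else (\r.8))

Derivation:
step 0: ((if ((let x = true in 8) < 9) then (let y = (\z.true) in ((\u.2) true)) else (3 * ((\v.6) false))) - (((let w = 6 in (\p.w)) (if true then (\q.8) else (\r.8))) - (if true then (if false then 6 else 3) else (if true then 0 else 2))))
step 1: [let@0.0.0] ((if (8 < 9) then (let y = (\z.true) in ((\u.2) true)) else (3 * ((\v.6) false))) - (((let w = 6 in (\p.w)) (if true then (\q.8) else (\r.8))) - (if true then (if false then 6 else 3) else (if true then 0 else 2))))
step 2: [delta@0.0] ((if true then (let y = (\z.true) in ((\u.2) true)) else (3 * ((\v.6) false))) - (((let w = 6 in (\p.w)) (if true then (\q.8) else (\r.8))) - (if true then (if false then 6 else 3) else (if true then 0 else 2))))
step 3: [if@0] ((let y = (\z.true) in ((\u.2) true)) - (((let w = 6 in (\p.w)) (if true then (\q.8) else (\r.8))) - (if true then (if false then 6 else 3) else (if true then 0 else 2))))
step 4: [let@0] (((\u.2) true) - (((let w = 6 in (\p.w)) (if true then (\q.8) else (\r.8))) - (if true then (if false then 6 else 3) else (if true then 0 else 2))))
step 5: [beta@0] (2 - (((let w = 6 in (\p.w)) (if true then (\q.8) else (\r.8))) - (if true then (if false then 6 else 3) else (if true then 0 else 2))))
step 6: [let@1.0.0] (2 - (((\p.6) (if true then (\q.8) else (\r.8))) - (if true then (if false then 6 else 3) else (if true then 0 else 2))))
step 7: [if@1.0.1] (2 - (((\p.6) (\q.8)) - (if true then (if false then 6 else 3) else (if true then 0 else 2))))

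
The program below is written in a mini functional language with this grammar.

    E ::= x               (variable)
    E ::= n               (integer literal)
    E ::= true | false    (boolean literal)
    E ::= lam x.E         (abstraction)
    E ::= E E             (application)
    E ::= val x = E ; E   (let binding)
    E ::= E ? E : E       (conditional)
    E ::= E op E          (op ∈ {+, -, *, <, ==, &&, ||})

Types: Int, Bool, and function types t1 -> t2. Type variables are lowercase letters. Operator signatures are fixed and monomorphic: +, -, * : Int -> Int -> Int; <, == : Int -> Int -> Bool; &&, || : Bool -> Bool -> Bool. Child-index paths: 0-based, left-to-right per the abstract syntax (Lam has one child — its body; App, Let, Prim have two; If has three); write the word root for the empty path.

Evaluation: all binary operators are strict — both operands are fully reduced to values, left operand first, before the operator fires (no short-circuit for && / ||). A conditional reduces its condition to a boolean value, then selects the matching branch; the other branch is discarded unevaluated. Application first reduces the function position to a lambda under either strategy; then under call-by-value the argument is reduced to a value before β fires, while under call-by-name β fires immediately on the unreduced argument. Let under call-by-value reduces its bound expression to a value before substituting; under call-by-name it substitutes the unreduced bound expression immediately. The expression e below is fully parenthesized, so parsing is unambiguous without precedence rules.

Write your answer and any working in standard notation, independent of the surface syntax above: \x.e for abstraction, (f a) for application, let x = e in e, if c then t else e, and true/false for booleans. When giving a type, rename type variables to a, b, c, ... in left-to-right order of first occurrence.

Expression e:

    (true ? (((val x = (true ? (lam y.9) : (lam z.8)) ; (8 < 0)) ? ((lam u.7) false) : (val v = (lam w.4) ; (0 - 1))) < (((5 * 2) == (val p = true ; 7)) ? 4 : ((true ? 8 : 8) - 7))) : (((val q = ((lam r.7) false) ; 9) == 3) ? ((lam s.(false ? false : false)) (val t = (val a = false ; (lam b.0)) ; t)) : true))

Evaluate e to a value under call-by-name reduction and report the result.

Trace:
step 0: (if true then ((if (let x = (if true then (\y.9) else (\z.8)) in (8 < 0)) then ((\u.7) false) else (let v = (\w.4) in (0 - 1))) < (if ((5 * 2) == (let p = true in 7)) then 4 else ((if true then 8 else 8) - 7))) else (if ((let q = ((\r.7) false) in 9) == 3) then ((\s.(if false then false else false)) (let t = (let a = false in (\b.0)) in t)) else true))
step 1: [if@root] ((if (let x = (if true then (\y.9) else (\z.8)) in (8 < 0)) then ((\u.7) false) else (let v = (\w.4) in (0 - 1))) < (if ((5 * 2) == (let p = true in 7)) then 4 else ((if true then 8 else 8) - 7)))
step 2: [let@0.0] ((if (8 < 0) then ((\u.7) false) else (let v = (\w.4) in (0 - 1))) < (if ((5 * 2) == (let p = true in 7)) then 4 else ((if true then 8 else 8) - 7)))
step 3: [delta@0.0] ((if false then ((\u.7) false) else (let v = (\w.4) in (0 - 1))) < (if ((5 * 2) == (let p = true in 7)) then 4 else ((if true then 8 else 8) - 7)))
step 4: [if@0] ((let v = (\w.4) in (0 - 1)) < (if ((5 * 2) == (let p = true in 7)) then 4 else ((if true then 8 else 8) - 7)))
step 5: [let@0] ((0 - 1) < (if ((5 * 2) == (let p = true in 7)) then 4 else ((if true then 8 else 8) - 7)))
step 6: [delta@0] (-1 < (if ((5 * 2) == (let p = true in 7)) then 4 else ((if true then 8 else 8) - 7)))
step 7: [delta@1.0.0] (-1 < (if (10 == (let p = true in 7)) then 4 else ((if true then 8 else 8) - 7)))
step 8: [let@1.0.1] (-1 < (if (10 == 7) then 4 else ((if true then 8 else 8) - 7)))
step 9: [delta@1.0] (-1 < (if false then 4 else ((if true then 8 else 8) - 7)))
step 10: [if@1] (-1 < ((if true then 8 else 8) - 7))
step 11: [if@1.0] (-1 < (8 - 7))
step 12: [delta@1] (-1 < 1)
step 13: [delta@root] true

Answer: true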